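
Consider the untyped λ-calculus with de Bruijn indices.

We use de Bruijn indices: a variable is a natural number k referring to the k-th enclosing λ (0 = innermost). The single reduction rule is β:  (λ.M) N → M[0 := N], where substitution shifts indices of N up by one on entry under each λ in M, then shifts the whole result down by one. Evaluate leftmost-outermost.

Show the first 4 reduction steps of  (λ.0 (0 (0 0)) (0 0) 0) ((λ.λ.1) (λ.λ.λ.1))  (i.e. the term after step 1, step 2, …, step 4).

Answer: after 4 steps: (λ.λ.1) ((λ.λ.1) (λ.λ.λ.1))

Working:
  start: (λ.0 (0 (0 0)) (0 0) 0) ((λ.λ.1) (λ.λ.λ.1))
  step 1: (λ.λ.1) (λ.λ.λ.1) ((λ.λ.1) (λ.λ.λ.1) ((λ.λ.1) (λ.λ.λ.1) ((λ.λ.1) (λ.λ.λ.1)))) ((λ.λ.1) (λ.λ.λ.1) ((λ.λ.1) (λ.λ.λ.1))) ((λ.λ.1) (λ.λ.λ.1))
  step 2: (λ.λ.λ.λ.1) ((λ.λ.1) (λ.λ.λ.1) ((λ.λ.1) (λ.λ.λ.1) ((λ.λ.1) (λ.λ.λ.1)))) ((λ.λ.1) (λ.λ.λ.1) ((λ.λ.1) (λ.λ.λ.1))) ((λ.λ.1) (λ.λ.λ.1))
  step 3: (λ.λ.λ.1) ((λ.λ.1) (λ.λ.λ.1) ((λ.λ.1) (λ.λ.λ.1))) ((λ.λ.1) (λ.λ.λ.1))
  step 4: (λ.λ.1) ((λ.λ.1) (λ.λ.λ.1))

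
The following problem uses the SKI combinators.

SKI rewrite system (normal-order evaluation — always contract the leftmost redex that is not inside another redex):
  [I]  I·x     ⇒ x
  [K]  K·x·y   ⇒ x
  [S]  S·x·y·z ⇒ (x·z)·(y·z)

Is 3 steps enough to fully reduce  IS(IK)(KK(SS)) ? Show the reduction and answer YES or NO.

Answer: YES — reaches normal form SKK in 3 ≤ 3 steps

Derivation:
  start: IS(IK)(KK(SS))
  →1  S(IK)(KK(SS))
  →2  SK(KK(SS))
  →3  SKK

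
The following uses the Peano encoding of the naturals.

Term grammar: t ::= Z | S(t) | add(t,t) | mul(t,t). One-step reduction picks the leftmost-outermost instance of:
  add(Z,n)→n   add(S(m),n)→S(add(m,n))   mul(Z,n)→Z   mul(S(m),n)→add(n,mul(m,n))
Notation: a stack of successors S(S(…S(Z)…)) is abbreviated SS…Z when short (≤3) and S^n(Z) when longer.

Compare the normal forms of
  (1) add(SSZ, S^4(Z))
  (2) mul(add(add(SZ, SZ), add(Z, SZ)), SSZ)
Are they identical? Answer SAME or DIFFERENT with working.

Answer: SAME — A ⇓ S^6(Z), B ⇓ S^6(Z)

Reduction:
Term A:
  start: add(SSZ, S^4(Z))
  [1] S(add(SZ, S^4(Z)))
  [2] S(S(add(Z, S^4(Z))))
  [3] S^6(Z)

Term B:
  start: mul(add(add(SZ, SZ), add(Z, SZ)), SSZ)
  [1] mul(add(S(add(Z, SZ)), add(Z, SZ)), SSZ)
  [2] mul(S(add(add(Z, SZ), add(Z, SZ))), SSZ)
  [3] add(SSZ, mul(add(add(Z, SZ), add(Z, SZ)), SSZ))
  [4] S(add(SZ, mul(add(add(Z, SZ), add(Z, SZ)), SSZ)))
  [5] S(S(add(Z, mul(add(add(Z, SZ), add(Z, SZ)), SSZ))))
  [6] S(S(mul(add(add(Z, SZ), add(Z, SZ)), SSZ)))
  [7] S(S(mul(add(SZ, add(Z, SZ)), SSZ)))
  [8] S(S(mul(S(add(Z, add(Z, SZ))), SSZ)))
  [9] S(S(add(SSZ, mul(add(Z, add(Z, SZ)), SSZ))))
  [10] S(S(S(add(SZ, mul(add(Z, add(Z, SZ)), SSZ)))))
  [11] S(S(S(S(add(Z, mul(add(Z, add(Z, SZ)), SSZ))))))
  [12] S(S(S(S(mul(add(Z, add(Z, SZ)), SSZ)))))
  [13] S(S(S(S(mul(add(Z, SZ), SSZ)))))
  [14] S(S(S(S(mul(SZ, SSZ)))))
  [15] S(S(S(S(add(SSZ, mul(Z, SSZ))))))
  [16] S(S(S(S(S(add(SZ, mul(Z, SSZ)))))))
  [17] S(S(S(S(S(S(add(Z, mul(Z, SSZ))))))))
  [18] S(S(S(S(S(S(mul(Z, SSZ)))))))
  [19] S^6(Z)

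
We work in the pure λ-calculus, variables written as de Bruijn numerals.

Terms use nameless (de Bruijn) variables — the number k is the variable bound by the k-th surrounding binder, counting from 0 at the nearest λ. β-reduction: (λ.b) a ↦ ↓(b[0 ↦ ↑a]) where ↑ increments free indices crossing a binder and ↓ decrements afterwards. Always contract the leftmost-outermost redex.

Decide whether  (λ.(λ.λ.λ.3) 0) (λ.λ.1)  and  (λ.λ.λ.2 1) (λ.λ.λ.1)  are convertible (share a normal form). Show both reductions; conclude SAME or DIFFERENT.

Answer: SAME — A ⇓ λ.λ.λ.λ.1, B ⇓ λ.λ.λ.λ.1

Working:
Term A:
  start: (λ.(λ.λ.λ.3) 0) (λ.λ.1)
  [1] (λ.λ.λ.λ.λ.1) (λ.λ.1)
  [2] λ.λ.λ.λ.1

Term B:
  start: (λ.λ.λ.2 1) (λ.λ.λ.1)
  [1] λ.λ.(λ.λ.λ.1) 1
  [2] λ.λ.λ.λ.1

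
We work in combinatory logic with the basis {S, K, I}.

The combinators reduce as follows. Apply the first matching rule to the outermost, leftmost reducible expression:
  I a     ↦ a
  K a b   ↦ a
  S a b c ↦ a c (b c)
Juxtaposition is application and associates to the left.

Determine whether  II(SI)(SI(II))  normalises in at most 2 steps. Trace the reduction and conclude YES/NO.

  start: II(SI)(SI(II))
  →1  I(SI)(SI(II))
  →2  SI(SI(II))

Answer: NO — after 2 steps the term is SI(SI(II)), not yet normal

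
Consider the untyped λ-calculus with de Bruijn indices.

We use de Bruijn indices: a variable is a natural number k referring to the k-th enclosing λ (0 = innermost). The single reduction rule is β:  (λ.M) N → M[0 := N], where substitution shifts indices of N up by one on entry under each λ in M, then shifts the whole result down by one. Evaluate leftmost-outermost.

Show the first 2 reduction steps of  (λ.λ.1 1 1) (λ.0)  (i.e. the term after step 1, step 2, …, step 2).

  start: (λ.λ.1 1 1) (λ.0)
  step 1: λ.(λ.0) (λ.0) (λ.0)
  step 2: λ.(λ.0) (λ.0)

Answer: after 2 steps: λ.(λ.0) (λ.0)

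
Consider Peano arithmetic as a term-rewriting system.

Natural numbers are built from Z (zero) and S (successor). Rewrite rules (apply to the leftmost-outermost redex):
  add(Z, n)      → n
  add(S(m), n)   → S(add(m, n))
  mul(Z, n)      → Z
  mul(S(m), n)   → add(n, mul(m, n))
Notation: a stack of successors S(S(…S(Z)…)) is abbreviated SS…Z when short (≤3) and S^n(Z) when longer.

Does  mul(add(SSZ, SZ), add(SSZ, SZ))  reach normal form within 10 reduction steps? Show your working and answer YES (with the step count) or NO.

Answer: NO — after 10 steps the term is S(S(S(mul(S(add(Z, SZ)), add(SSZ, SZ))))), not yet normal

Working:
  start: mul(add(SSZ, SZ), add(SSZ, SZ))
  [1] mul(S(add(SZ, SZ)), add(SSZ, SZ))
  [2] add(add(SSZ, SZ), mul(add(SZ, SZ), add(SSZ, SZ)))
  [3] add(S(add(SZ, SZ)), mul(add(SZ, SZ), add(SSZ, SZ)))
  [4] S(add(add(SZ, SZ), mul(add(SZ, SZ), add(SSZ, SZ))))
  [5] S(add(S(add(Z, SZ)), mul(add(SZ, SZ), add(SSZ, SZ))))
  [6] S(S(add(add(Z, SZ), mul(add(SZ, SZ), add(SSZ, SZ)))))
  [7] S(S(add(SZ, mul(add(SZ, SZ), add(SSZ, SZ)))))
  [8] S(S(S(add(Z, mul(add(SZ, SZ), add(SSZ, SZ))))))
  [9] S(S(S(mul(add(SZ, SZ), add(SSZ, SZ)))))
  [10] S(S(S(mul(S(add(Z, SZ)), add(SSZ, SZ)))))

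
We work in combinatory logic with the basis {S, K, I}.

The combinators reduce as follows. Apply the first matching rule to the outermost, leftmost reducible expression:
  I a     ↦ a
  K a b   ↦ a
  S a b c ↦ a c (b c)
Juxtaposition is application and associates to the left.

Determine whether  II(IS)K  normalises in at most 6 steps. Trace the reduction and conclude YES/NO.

Answer: YES — reaches normal form SK in 3 ≤ 6 steps

Derivation:
  start: II(IS)K
  [1] I(IS)K
  [2] ISK
  [3] SK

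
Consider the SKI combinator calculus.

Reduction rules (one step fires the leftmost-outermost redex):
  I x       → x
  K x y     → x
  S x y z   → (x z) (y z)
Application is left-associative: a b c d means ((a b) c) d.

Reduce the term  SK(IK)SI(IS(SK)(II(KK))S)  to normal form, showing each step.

  start: SK(IK)SI(IS(SK)(II(KK))S)
  [1] KS(IKS)I(IS(SK)(II(KK))S)
  [2] SI(IS(SK)(II(KK))S)
  [3] SI(S(SK)(II(KK))S)
  [4] SI(SKS(II(KK)S))
  [5] SI(K(II(KK)S)(S(II(KK)S)))
  [6] SI(II(KK)S)
  [7] SI(I(KK)S)
  [8] SI(KKS)
  [9] SIK

Answer: normal form = SIK  (in 9 steps)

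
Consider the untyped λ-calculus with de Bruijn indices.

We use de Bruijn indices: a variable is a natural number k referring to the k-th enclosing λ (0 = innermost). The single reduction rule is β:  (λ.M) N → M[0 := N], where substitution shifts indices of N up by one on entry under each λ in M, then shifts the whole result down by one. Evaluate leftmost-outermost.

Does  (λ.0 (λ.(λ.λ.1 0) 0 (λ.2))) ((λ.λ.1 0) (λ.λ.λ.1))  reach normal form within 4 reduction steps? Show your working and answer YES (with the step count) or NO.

Answer: YES — reaches normal form λ.λ.1 in 4 ≤ 4 steps

Working:
  start: (λ.0 (λ.(λ.λ.1 0) 0 (λ.2))) ((λ.λ.1 0) (λ.λ.λ.1))
  [1] (λ.λ.1 0) (λ.λ.λ.1) (λ.(λ.λ.1 0) 0 (λ.(λ.λ.1 0) (λ.λ.λ.1)))
  [2] (λ.(λ.λ.λ.1) 0) (λ.(λ.λ.1 0) 0 (λ.(λ.λ.1 0) (λ.λ.λ.1)))
  [3] (λ.λ.λ.1) (λ.(λ.λ.1 0) 0 (λ.(λ.λ.1 0) (λ.λ.λ.1)))
  [4] λ.λ.1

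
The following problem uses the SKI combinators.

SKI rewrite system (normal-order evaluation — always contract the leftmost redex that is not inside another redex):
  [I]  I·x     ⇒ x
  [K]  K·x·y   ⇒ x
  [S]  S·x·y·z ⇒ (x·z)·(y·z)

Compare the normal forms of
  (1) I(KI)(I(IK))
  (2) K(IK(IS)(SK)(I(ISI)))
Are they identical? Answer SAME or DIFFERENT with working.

Answer: DIFFERENT — A ⇓ I, B ⇓ K(S(SI))

Derivation:
Term A:
  start: I(KI)(I(IK))
  [1] KI(I(IK))
  [2] I

Term B:
  start: K(IK(IS)(SK)(I(ISI)))
  [1] K(K(IS)(SK)(I(ISI)))
  [2] K(IS(I(ISI)))
  [3] K(S(I(ISI)))
  [4] K(S(ISI))
  [5] K(S(SI))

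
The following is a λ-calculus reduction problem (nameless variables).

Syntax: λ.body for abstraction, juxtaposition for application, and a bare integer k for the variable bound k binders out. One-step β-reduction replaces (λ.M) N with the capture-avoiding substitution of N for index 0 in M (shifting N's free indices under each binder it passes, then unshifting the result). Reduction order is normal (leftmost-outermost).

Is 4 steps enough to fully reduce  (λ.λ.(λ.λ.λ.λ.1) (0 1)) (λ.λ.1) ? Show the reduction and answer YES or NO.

  start: (λ.λ.(λ.λ.λ.λ.1) (0 1)) (λ.λ.1)
  [1] λ.(λ.λ.λ.λ.1) (0 (λ.λ.1))
  [2] λ.λ.λ.λ.1

Answer: YES — reaches normal form λ.λ.λ.λ.1 in 2 ≤ 4 steps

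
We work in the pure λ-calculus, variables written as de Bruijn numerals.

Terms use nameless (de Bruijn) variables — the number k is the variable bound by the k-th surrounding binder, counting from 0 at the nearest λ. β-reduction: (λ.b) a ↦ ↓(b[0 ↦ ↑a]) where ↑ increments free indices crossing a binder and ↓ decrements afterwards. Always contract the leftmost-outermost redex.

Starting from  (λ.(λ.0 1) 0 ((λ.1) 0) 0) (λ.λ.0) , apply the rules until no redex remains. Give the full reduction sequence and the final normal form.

Answer: normal form = λ.0  (in 6 steps)

Derivation:
  start: (λ.(λ.0 1) 0 ((λ.1) 0) 0) (λ.λ.0)
  →1  (λ.0 (λ.λ.0)) (λ.λ.0) ((λ.λ.λ.0) (λ.λ.0)) (λ.λ.0)
  →2  (λ.λ.0) (λ.λ.0) ((λ.λ.λ.0) (λ.λ.0)) (λ.λ.0)
  →3  (λ.0) ((λ.λ.λ.0) (λ.λ.0)) (λ.λ.0)
  →4  (λ.λ.λ.0) (λ.λ.0) (λ.λ.0)
  →5  (λ.λ.0) (λ.λ.0)
  →6  λ.0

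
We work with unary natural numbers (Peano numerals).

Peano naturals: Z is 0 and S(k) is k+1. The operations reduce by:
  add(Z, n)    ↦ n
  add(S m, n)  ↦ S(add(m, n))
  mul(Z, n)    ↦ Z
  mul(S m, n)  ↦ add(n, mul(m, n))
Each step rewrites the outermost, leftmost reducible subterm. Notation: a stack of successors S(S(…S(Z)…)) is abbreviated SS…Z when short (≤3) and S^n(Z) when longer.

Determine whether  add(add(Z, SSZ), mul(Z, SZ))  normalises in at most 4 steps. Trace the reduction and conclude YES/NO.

Answer: NO — after 4 steps the term is S(S(mul(Z, SZ))), not yet normal

Working:
  start: add(add(Z, SSZ), mul(Z, SZ))
  →1  add(SSZ, mul(Z, SZ))
  →2  S(add(SZ, mul(Z, SZ)))
  →3  S(S(add(Z, mul(Z, SZ))))
  →4  S(S(mul(Z, SZ)))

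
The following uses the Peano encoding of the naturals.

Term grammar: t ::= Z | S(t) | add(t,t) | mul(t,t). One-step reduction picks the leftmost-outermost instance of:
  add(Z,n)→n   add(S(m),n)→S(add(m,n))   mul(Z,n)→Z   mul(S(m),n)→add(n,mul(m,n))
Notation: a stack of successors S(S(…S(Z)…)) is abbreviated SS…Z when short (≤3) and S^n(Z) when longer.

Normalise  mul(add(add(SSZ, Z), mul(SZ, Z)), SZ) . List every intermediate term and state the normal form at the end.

Answer: normal form = SSZ  (in 16 steps)

Working:
  start: mul(add(add(SSZ, Z), mul(SZ, Z)), SZ)
  →1  mul(add(S(add(SZ, Z)), mul(SZ, Z)), SZ)
  →2  mul(S(add(add(SZ, Z), mul(SZ, Z))), SZ)
  →3  add(SZ, mul(add(add(SZ, Z), mul(SZ, Z)), SZ))
  →4  S(add(Z, mul(add(add(SZ, Z), mul(SZ, Z)), SZ)))
  →5  S(mul(add(add(SZ, Z), mul(SZ, Z)), SZ))
  →6  S(mul(add(S(add(Z, Z)), mul(SZ, Z)), SZ))
  →7  S(mul(S(add(add(Z, Z), mul(SZ, Z))), SZ))
  →8  S(add(SZ, mul(add(add(Z, Z), mul(SZ, Z)), SZ)))
  →9  S(S(add(Z, mul(add(add(Z, Z), mul(SZ, Z)), SZ))))
  →10  S(S(mul(add(add(Z, Z), mul(SZ, Z)), SZ)))
  →11  S(S(mul(add(Z, mul(SZ, Z)), SZ)))
  →12  S(S(mul(mul(SZ, Z), SZ)))
  →13  S(S(mul(add(Z, mul(Z, Z)), SZ)))
  →14  S(S(mul(mul(Z, Z), SZ)))
  →15  S(S(mul(Z, SZ)))
  →16  SSZ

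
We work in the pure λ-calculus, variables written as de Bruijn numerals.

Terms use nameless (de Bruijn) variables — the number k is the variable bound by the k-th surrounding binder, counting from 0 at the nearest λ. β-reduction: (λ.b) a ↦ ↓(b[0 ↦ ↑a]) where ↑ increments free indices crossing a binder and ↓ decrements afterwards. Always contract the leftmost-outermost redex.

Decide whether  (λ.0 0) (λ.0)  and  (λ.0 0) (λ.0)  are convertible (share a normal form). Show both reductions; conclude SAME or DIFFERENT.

Term A:
  start: (λ.0 0) (λ.0)
  step 1: (λ.0) (λ.0)
  step 2: λ.0

Term B:
  start: (λ.0 0) (λ.0)
  step 1: (λ.0) (λ.0)
  step 2: λ.0

Answer: SAME — A ⇓ λ.0, B ⇓ λ.0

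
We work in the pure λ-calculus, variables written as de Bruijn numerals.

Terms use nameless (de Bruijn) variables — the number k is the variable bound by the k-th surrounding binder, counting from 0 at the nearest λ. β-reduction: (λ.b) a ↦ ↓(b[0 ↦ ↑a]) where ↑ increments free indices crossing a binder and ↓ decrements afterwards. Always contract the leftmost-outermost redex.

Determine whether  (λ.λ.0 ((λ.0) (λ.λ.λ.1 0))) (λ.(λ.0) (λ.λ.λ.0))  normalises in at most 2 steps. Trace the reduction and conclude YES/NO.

Answer: YES — reaches normal form λ.0 (λ.λ.λ.1 0) in 2 ≤ 2 steps

Derivation:
  start: (λ.λ.0 ((λ.0) (λ.λ.λ.1 0))) (λ.(λ.0) (λ.λ.λ.0))
  [1] λ.0 ((λ.0) (λ.λ.λ.1 0))
  [2] λ.0 (λ.λ.λ.1 0)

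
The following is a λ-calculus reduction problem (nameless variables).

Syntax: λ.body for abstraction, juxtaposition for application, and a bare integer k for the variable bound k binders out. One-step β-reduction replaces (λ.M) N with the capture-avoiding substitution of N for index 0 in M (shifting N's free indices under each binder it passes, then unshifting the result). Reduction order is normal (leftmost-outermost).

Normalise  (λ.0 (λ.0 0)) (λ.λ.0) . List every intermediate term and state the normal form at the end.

  start: (λ.0 (λ.0 0)) (λ.λ.0)
  [1] (λ.λ.0) (λ.0 0)
  [2] λ.0

Answer: normal form = λ.0  (in 2 steps)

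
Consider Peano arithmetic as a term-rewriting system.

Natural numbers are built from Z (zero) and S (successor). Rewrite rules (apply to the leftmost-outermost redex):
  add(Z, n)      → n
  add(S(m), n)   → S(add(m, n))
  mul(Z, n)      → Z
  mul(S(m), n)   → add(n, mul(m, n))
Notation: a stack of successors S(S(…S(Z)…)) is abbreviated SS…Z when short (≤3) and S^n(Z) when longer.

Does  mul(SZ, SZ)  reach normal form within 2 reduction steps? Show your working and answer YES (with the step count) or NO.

  start: mul(SZ, SZ)
  →1  add(SZ, mul(Z, SZ))
  →2  S(add(Z, mul(Z, SZ)))

Answer: NO — after 2 steps the term is S(add(Z, mul(Z, SZ))), not yet normal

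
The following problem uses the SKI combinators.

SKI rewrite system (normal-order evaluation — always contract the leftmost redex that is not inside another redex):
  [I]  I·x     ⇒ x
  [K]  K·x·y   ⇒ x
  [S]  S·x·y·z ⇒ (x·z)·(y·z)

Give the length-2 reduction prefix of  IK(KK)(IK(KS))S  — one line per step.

Answer: after 2 steps: KKS

Derivation:
  start: IK(KK)(IK(KS))S
  step 1: K(KK)(IK(KS))S
  step 2: KKS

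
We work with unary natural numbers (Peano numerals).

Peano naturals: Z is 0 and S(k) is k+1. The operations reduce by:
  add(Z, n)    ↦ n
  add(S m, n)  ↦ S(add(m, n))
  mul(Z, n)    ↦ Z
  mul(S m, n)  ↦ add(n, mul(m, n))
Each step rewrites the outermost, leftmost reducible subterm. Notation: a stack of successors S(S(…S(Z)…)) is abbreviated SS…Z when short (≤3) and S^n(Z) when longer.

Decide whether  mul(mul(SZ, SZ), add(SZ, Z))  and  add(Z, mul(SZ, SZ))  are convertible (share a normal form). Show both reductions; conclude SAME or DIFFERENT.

Term A:
  start: mul(mul(SZ, SZ), add(SZ, Z))
  step 1: mul(add(SZ, mul(Z, SZ)), add(SZ, Z))
  step 2: mul(S(add(Z, mul(Z, SZ))), add(SZ, Z))
  step 3: add(add(SZ, Z), mul(add(Z, mul(Z, SZ)), add(SZ, Z)))
  step 4: add(S(add(Z, Z)), mul(add(Z, mul(Z, SZ)), add(SZ, Z)))
  step 5: S(add(add(Z, Z), mul(add(Z, mul(Z, SZ)), add(SZ, Z))))
  step 6: S(add(Z, mul(add(Z, mul(Z, SZ)), add(SZ, Z))))
  step 7: S(mul(add(Z, mul(Z, SZ)), add(SZ, Z)))
  step 8: S(mul(mul(Z, SZ), add(SZ, Z)))
  step 9: S(mul(Z, add(SZ, Z)))
  step 10: SZ

Term B:
  start: add(Z, mul(SZ, SZ))
  step 1: mul(SZ, SZ)
  step 2: add(SZ, mul(Z, SZ))
  step 3: S(add(Z, mul(Z, SZ)))
  step 4: S(mul(Z, SZ))
  step 5: SZ

Answer: SAME — A ⇓ SZ, B ⇓ SZ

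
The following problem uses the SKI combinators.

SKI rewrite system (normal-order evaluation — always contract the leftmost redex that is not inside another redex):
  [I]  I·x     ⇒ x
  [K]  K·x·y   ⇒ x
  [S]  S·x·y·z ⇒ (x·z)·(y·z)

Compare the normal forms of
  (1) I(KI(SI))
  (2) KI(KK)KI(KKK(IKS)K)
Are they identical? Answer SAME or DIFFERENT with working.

Term A:
  start: I(KI(SI))
  [1] KI(SI)
  [2] I

Term B:
  start: KI(KK)KI(KKK(IKS)K)
  [1] IKI(KKK(IKS)K)
  [2] KI(KKK(IKS)K)
  [3] I

Answer: SAME — A ⇓ I, B ⇓ I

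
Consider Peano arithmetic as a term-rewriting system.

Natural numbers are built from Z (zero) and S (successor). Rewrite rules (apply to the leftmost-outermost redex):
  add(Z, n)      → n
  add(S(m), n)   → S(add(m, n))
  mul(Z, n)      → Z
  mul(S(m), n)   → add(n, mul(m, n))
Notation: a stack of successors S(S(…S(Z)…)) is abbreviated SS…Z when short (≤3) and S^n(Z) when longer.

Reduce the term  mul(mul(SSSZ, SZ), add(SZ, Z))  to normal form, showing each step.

  start: mul(mul(SSSZ, SZ), add(SZ, Z))
  →1  mul(add(SZ, mul(SSZ, SZ)), add(SZ, Z))
  →2  mul(S(add(Z, mul(SSZ, SZ))), add(SZ, Z))
  →3  add(add(SZ, Z), mul(add(Z, mul(SSZ, SZ)), add(SZ, Z)))
  →4  add(S(add(Z, Z)), mul(add(Z, mul(SSZ, SZ)), add(SZ, Z)))
  →5  S(add(add(Z, Z), mul(add(Z, mul(SSZ, SZ)), add(SZ, Z))))
  →6  S(add(Z, mul(add(Z, mul(SSZ, SZ)), add(SZ, Z))))
  →7  S(mul(add(Z, mul(SSZ, SZ)), add(SZ, Z)))
  →8  S(mul(mul(SSZ, SZ), add(SZ, Z)))
  →9  S(mul(add(SZ, mul(SZ, SZ)), add(SZ, Z)))
  →10  S(mul(S(add(Z, mul(SZ, SZ))), add(SZ, Z)))
  →11  S(add(add(SZ, Z), mul(add(Z, mul(SZ, SZ)), add(SZ, Z))))
  →12  S(add(S(add(Z, Z)), mul(add(Z, mul(SZ, SZ)), add(SZ, Z))))
  →13  S(S(add(add(Z, Z), mul(add(Z, mul(SZ, SZ)), add(SZ, Z)))))
  →14  S(S(add(Z, mul(add(Z, mul(SZ, SZ)), add(SZ, Z)))))
  →15  S(S(mul(add(Z, mul(SZ, SZ)), add(SZ, Z))))
  →16  S(S(mul(mul(SZ, SZ), add(SZ, Z))))
  →17  S(S(mul(add(SZ, mul(Z, SZ)), add(SZ, Z))))
  →18  S(S(mul(S(add(Z, mul(Z, SZ))), add(SZ, Z))))
  →19  S(S(add(add(SZ, Z), mul(add(Z, mul(Z, SZ)), add(SZ, Z)))))
  →20  S(S(add(S(add(Z, Z)), mul(add(Z, mul(Z, SZ)), add(SZ, Z)))))
  →21  S(S(S(add(add(Z, Z), mul(add(Z, mul(Z, SZ)), add(SZ, Z))))))
  →22  S(S(S(add(Z, mul(add(Z, mul(Z, SZ)), add(SZ, Z))))))
  →23  S(S(S(mul(add(Z, mul(Z, SZ)), add(SZ, Z)))))
  →24  S(S(S(mul(mul(Z, SZ), add(SZ, Z)))))
  →25  S(S(S(mul(Z, add(SZ, Z)))))
  →26  SSSZ

Answer: normal form = SSSZ  (in 26 steps)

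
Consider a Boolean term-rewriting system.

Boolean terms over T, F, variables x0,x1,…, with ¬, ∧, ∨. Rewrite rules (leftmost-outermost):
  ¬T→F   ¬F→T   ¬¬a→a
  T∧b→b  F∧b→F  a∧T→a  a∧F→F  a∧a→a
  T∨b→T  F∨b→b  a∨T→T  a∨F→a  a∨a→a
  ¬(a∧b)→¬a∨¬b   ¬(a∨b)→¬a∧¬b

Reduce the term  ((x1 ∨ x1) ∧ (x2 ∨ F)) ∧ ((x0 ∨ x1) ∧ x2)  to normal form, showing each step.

Answer: normal form = (x1 ∧ x2) ∧ ((x0 ∨ x1) ∧ x2)  (in 2 steps)

Derivation:
  start: ((x1 ∨ x1) ∧ (x2 ∨ F)) ∧ ((x0 ∨ x1) ∧ x2)
  [1] (x1 ∧ (x2 ∨ F)) ∧ ((x0 ∨ x1) ∧ x2)
  [2] (x1 ∧ x2) ∧ ((x0 ∨ x1) ∧ x2)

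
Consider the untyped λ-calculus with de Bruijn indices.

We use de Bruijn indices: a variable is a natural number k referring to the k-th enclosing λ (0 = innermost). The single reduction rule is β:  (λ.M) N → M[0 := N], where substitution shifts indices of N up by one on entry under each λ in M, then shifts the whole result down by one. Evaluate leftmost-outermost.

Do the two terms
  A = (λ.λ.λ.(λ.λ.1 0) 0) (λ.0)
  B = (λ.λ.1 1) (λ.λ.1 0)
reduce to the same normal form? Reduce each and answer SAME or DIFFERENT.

Term A:
  start: (λ.λ.λ.(λ.λ.1 0) 0) (λ.0)
  step 1: λ.λ.(λ.λ.1 0) 0
  step 2: λ.λ.λ.1 0

Term B:
  start: (λ.λ.1 1) (λ.λ.1 0)
  step 1: λ.(λ.λ.1 0) (λ.λ.1 0)
  step 2: λ.λ.(λ.λ.1 0) 0
  step 3: λ.λ.λ.1 0

Answer: SAME — A ⇓ λ.λ.λ.1 0, B ⇓ λ.λ.λ.1 0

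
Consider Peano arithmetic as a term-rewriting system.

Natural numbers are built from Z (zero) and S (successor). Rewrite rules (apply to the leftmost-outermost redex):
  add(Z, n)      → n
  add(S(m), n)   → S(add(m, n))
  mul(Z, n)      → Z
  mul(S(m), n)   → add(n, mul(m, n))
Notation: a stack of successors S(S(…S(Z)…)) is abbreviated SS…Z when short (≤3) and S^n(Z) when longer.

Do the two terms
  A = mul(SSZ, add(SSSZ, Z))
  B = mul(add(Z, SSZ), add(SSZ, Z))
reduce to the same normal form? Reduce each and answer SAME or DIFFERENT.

Term A:
  start: mul(SSZ, add(SSSZ, Z))
  →1  add(add(SSSZ, Z), mul(SZ, add(SSSZ, Z)))
  →2  add(S(add(SSZ, Z)), mul(SZ, add(SSSZ, Z)))
  →3  S(add(add(SSZ, Z), mul(SZ, add(SSSZ, Z))))
  →4  S(add(S(add(SZ, Z)), mul(SZ, add(SSSZ, Z))))
  →5  S(S(add(add(SZ, Z), mul(SZ, add(SSSZ, Z)))))
  →6  S(S(add(S(add(Z, Z)), mul(SZ, add(SSSZ, Z)))))
  →7  S(S(S(add(add(Z, Z), mul(SZ, add(SSSZ, Z))))))
  →8  S(S(S(add(Z, mul(SZ, add(SSSZ, Z))))))
  →9  S(S(S(mul(SZ, add(SSSZ, Z)))))
  →10  S(S(S(add(add(SSSZ, Z), mul(Z, add(SSSZ, Z))))))
  →11  S(S(S(add(S(add(SSZ, Z)), mul(Z, add(SSSZ, Z))))))
  →12  S(S(S(S(add(add(SSZ, Z), mul(Z, add(SSSZ, Z)))))))
  →13  S(S(S(S(add(S(add(SZ, Z)), mul(Z, add(SSSZ, Z)))))))
  →14  S(S(S(S(S(add(add(SZ, Z), mul(Z, add(SSSZ, Z))))))))
  →15  S(S(S(S(S(add(S(add(Z, Z)), mul(Z, add(SSSZ, Z))))))))
  →16  S(S(S(S(S(S(add(add(Z, Z), mul(Z, add(SSSZ, Z)))))))))
  →17  S(S(S(S(S(S(add(Z, mul(Z, add(SSSZ, Z)))))))))
  →18  S(S(S(S(S(S(mul(Z, add(SSSZ, Z))))))))
  →19  S^6(Z)

Term B:
  start: mul(add(Z, SSZ), add(SSZ, Z))
  →1  mul(SSZ, add(SSZ, Z))
  →2  add(add(SSZ, Z), mul(SZ, add(SSZ, Z)))
  →3  add(S(add(SZ, Z)), mul(SZ, add(SSZ, Z)))
  →4  S(add(add(SZ, Z), mul(SZ, add(SSZ, Z))))
  →5  S(add(S(add(Z, Z)), mul(SZ, add(SSZ, Z))))
  →6  S(S(add(add(Z, Z), mul(SZ, add(SSZ, Z)))))
  →7  S(S(add(Z, mul(SZ, add(SSZ, Z)))))
  →8  S(S(mul(SZ, add(SSZ, Z))))
  →9  S(S(add(add(SSZ, Z), mul(Z, add(SSZ, Z)))))
  →10  S(S(add(S(add(SZ, Z)), mul(Z, add(SSZ, Z)))))
  →11  S(S(S(add(add(SZ, Z), mul(Z, add(SSZ, Z))))))
  →12  S(S(S(add(S(add(Z, Z)), mul(Z, add(SSZ, Z))))))
  →13  S(S(S(S(add(add(Z, Z), mul(Z, add(SSZ, Z)))))))
  →14  S(S(S(S(add(Z, mul(Z, add(SSZ, Z)))))))
  →15  S(S(S(S(mul(Z, add(SSZ, Z))))))
  →16  S^4(Z)

Answer: DIFFERENT — A ⇓ S^6(Z), B ⇓ S^4(Z)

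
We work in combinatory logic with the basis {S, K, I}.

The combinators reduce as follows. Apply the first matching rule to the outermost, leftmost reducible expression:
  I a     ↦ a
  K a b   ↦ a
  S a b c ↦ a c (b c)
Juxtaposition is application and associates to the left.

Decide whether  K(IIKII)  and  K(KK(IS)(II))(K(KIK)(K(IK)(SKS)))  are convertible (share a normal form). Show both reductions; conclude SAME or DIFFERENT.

Term A:
  start: K(IIKII)
  [1] K(IKII)
  [2] K(KII)
  [3] KI

Term B:
  start: K(KK(IS)(II))(K(KIK)(K(IK)(SKS)))
  [1] KK(IS)(II)
  [2] K(II)
  [3] KI

Answer: SAME — A ⇓ KI, B ⇓ KI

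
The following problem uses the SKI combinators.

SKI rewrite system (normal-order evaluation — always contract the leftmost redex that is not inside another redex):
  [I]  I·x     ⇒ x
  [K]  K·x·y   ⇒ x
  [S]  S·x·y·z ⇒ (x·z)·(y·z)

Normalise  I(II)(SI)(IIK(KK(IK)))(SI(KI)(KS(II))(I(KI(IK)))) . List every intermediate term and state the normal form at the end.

  start: I(II)(SI)(IIK(KK(IK)))(SI(KI)(KS(II))(I(KI(IK))))
  →1  II(SI)(IIK(KK(IK)))(SI(KI)(KS(II))(I(KI(IK))))
  →2  I(SI)(IIK(KK(IK)))(SI(KI)(KS(II))(I(KI(IK))))
  →3  SI(IIK(KK(IK)))(SI(KI)(KS(II))(I(KI(IK))))
  →4  I(SI(KI)(KS(II))(I(KI(IK))))(IIK(KK(IK))(SI(KI)(KS(II))(I(KI(IK)))))
  →5  SI(KI)(KS(II))(I(KI(IK)))(IIK(KK(IK))(SI(KI)(KS(II))(I(KI(IK)))))
  →6  I(KS(II))(KI(KS(II)))(I(KI(IK)))(IIK(KK(IK))(SI(KI)(KS(II))(I(KI(IK)))))
  →7  KS(II)(KI(KS(II)))(I(KI(IK)))(IIK(KK(IK))(SI(KI)(KS(II))(I(KI(IK)))))
  →8  S(KI(KS(II)))(I(KI(IK)))(IIK(KK(IK))(SI(KI)(KS(II))(I(KI(IK)))))
  →9  KI(KS(II))(IIK(KK(IK))(SI(KI)(KS(II))(I(KI(IK)))))(I(KI(IK))(IIK(KK(IK))(SI(KI)(KS(II))(I(KI(IK))))))
  →10  I(IIK(KK(IK))(SI(KI)(KS(II))(I(KI(IK)))))(I(KI(IK))(IIK(KK(IK))(SI(KI)(KS(II))(I(KI(IK))))))
  →11  IIK(KK(IK))(SI(KI)(KS(II))(I(KI(IK))))(I(KI(IK))(IIK(KK(IK))(SI(KI)(KS(II))(I(KI(IK))))))
  →12  IK(KK(IK))(SI(KI)(KS(II))(I(KI(IK))))(I(KI(IK))(IIK(KK(IK))(SI(KI)(KS(II))(I(KI(IK))))))
  →13  K(KK(IK))(SI(KI)(KS(II))(I(KI(IK))))(I(KI(IK))(IIK(KK(IK))(SI(KI)(KS(II))(I(KI(IK))))))
  →14  KK(IK)(I(KI(IK))(IIK(KK(IK))(SI(KI)(KS(II))(I(KI(IK))))))
  →15  K(I(KI(IK))(IIK(KK(IK))(SI(KI)(KS(II))(I(KI(IK))))))
  →16  K(KI(IK)(IIK(KK(IK))(SI(KI)(KS(II))(I(KI(IK))))))
  →17  K(I(IIK(KK(IK))(SI(KI)(KS(II))(I(KI(IK))))))
  →18  K(IIK(KK(IK))(SI(KI)(KS(II))(I(KI(IK)))))
  →19  K(IK(KK(IK))(SI(KI)(KS(II))(I(KI(IK)))))
  →20  K(K(KK(IK))(SI(KI)(KS(II))(I(KI(IK)))))
  →21  K(KK(IK))
  →22  KK

Answer: normal form = KK  (in 22 steps)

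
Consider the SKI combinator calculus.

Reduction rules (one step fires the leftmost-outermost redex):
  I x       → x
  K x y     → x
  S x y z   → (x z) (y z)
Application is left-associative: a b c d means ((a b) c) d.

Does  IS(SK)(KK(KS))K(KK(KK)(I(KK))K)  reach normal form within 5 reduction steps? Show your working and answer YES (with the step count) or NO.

  start: IS(SK)(KK(KS))K(KK(KK)(I(KK))K)
  step 1: S(SK)(KK(KS))K(KK(KK)(I(KK))K)
  step 2: SKK(KK(KS)K)(KK(KK)(I(KK))K)
  step 3: K(KK(KS)K)(K(KK(KS)K))(KK(KK)(I(KK))K)
  step 4: KK(KS)K(KK(KK)(I(KK))K)
  step 5: KK(KK(KK)(I(KK))K)

Answer: NO — after 5 steps the term is KK(KK(KK)(I(KK))K), not yet normal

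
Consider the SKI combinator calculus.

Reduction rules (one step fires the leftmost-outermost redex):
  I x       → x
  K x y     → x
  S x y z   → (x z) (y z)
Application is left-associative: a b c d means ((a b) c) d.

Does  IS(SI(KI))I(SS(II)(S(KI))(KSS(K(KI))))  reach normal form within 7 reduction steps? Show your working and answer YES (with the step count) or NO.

Answer: NO — after 7 steps the term is KI(II(S(KI))(KSS(K(KI))))(KSS(K(KI))(II(S(KI))(KSS(K(KI)))))(KI(SS(II)(S(KI))(KSS(K(KI)))))(I(SS(II)(S(KI))(KSS(K(KI))))), not yet normal

Reduction:
  start: IS(SI(KI))I(SS(II)(S(KI))(KSS(K(KI))))
  [1] S(SI(KI))I(SS(II)(S(KI))(KSS(K(KI))))
  [2] SI(KI)(SS(II)(S(KI))(KSS(K(KI))))(I(SS(II)(S(KI))(KSS(K(KI)))))
  [3] I(SS(II)(S(KI))(KSS(K(KI))))(KI(SS(II)(S(KI))(KSS(K(KI)))))(I(SS(II)(S(KI))(KSS(K(KI)))))
  [4] SS(II)(S(KI))(KSS(K(KI)))(KI(SS(II)(S(KI))(KSS(K(KI)))))(I(SS(II)(S(KI))(KSS(K(KI)))))
  [5] S(S(KI))(II(S(KI)))(KSS(K(KI)))(KI(SS(II)(S(KI))(KSS(K(KI)))))(I(SS(II)(S(KI))(KSS(K(KI)))))
  [6] S(KI)(KSS(K(KI)))(II(S(KI))(KSS(K(KI))))(KI(SS(II)(S(KI))(KSS(K(KI)))))(I(SS(II)(S(KI))(KSS(K(KI)))))
  [7] KI(II(S(KI))(KSS(K(KI))))(KSS(K(KI))(II(S(KI))(KSS(K(KI)))))(KI(SS(II)(S(KI))(KSS(K(KI)))))(I(SS(II)(S(KI))(KSS(K(KI)))))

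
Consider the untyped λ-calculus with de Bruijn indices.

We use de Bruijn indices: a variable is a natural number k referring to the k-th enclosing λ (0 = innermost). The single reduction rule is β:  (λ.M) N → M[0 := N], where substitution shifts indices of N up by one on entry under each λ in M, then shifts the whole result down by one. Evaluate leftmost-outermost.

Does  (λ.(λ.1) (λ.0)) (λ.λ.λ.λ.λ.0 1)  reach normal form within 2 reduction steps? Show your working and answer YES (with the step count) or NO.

  start: (λ.(λ.1) (λ.0)) (λ.λ.λ.λ.λ.0 1)
  →1  (λ.λ.λ.λ.λ.λ.0 1) (λ.0)
  →2  λ.λ.λ.λ.λ.0 1

Answer: YES — reaches normal form λ.λ.λ.λ.λ.0 1 in 2 ≤ 2 steps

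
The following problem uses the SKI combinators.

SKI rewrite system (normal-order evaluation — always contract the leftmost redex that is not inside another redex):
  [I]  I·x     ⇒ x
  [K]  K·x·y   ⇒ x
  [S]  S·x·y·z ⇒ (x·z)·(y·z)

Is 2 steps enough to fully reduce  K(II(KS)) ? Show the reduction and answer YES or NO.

Answer: YES — reaches normal form K(KS) in 2 ≤ 2 steps

Reduction:
  start: K(II(KS))
  [1] K(I(KS))
  [2] K(KS)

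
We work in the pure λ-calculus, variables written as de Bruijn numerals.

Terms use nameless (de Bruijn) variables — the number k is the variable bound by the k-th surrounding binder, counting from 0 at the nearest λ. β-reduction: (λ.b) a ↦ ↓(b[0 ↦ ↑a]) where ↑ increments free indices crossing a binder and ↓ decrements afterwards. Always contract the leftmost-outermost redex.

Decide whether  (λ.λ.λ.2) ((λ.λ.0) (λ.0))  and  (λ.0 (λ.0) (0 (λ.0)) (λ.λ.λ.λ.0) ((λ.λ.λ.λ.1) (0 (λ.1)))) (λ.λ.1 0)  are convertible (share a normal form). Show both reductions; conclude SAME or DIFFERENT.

Term A:
  start: (λ.λ.λ.2) ((λ.λ.0) (λ.0))
  step 1: λ.λ.(λ.λ.0) (λ.0)
  step 2: λ.λ.λ.0

Term B:
  start: (λ.0 (λ.0) (0 (λ.0)) (λ.λ.λ.λ.0) ((λ.λ.λ.λ.1) (0 (λ.1)))) (λ.λ.1 0)
  step 1: (λ.λ.1 0) (λ.0) ((λ.λ.1 0) (λ.0)) (λ.λ.λ.λ.0) ((λ.λ.λ.λ.1) ((λ.λ.1 0) (λ.λ.λ.1 0)))
  step 2: (λ.(λ.0) 0) ((λ.λ.1 0) (λ.0)) (λ.λ.λ.λ.0) ((λ.λ.λ.λ.1) ((λ.λ.1 0) (λ.λ.λ.1 0)))
  step 3: (λ.0) ((λ.λ.1 0) (λ.0)) (λ.λ.λ.λ.0) ((λ.λ.λ.λ.1) ((λ.λ.1 0) (λ.λ.λ.1 0)))
  step 4: (λ.λ.1 0) (λ.0) (λ.λ.λ.λ.0) ((λ.λ.λ.λ.1) ((λ.λ.1 0) (λ.λ.λ.1 0)))
  step 5: (λ.(λ.0) 0) (λ.λ.λ.λ.0) ((λ.λ.λ.λ.1) ((λ.λ.1 0) (λ.λ.λ.1 0)))
  step 6: (λ.0) (λ.λ.λ.λ.0) ((λ.λ.λ.λ.1) ((λ.λ.1 0) (λ.λ.λ.1 0)))
  step 7: (λ.λ.λ.λ.0) ((λ.λ.λ.λ.1) ((λ.λ.1 0) (λ.λ.λ.1 0)))
  step 8: λ.λ.λ.0

Answer: SAME — A ⇓ λ.λ.λ.0, B ⇓ λ.λ.λ.0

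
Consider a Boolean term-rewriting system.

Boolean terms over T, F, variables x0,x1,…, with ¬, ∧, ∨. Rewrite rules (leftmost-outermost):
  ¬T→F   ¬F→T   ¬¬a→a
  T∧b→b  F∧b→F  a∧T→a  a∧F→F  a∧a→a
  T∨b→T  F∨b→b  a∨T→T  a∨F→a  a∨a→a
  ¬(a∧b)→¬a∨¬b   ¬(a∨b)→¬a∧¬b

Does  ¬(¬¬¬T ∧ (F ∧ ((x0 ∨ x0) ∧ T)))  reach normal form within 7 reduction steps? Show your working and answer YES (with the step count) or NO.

  start: ¬(¬¬¬T ∧ (F ∧ ((x0 ∨ x0) ∧ T)))
  [1] ¬¬¬¬T ∨ ¬(F ∧ ((x0 ∨ x0) ∧ T))
  [2] ¬¬T ∨ ¬(F ∧ ((x0 ∨ x0) ∧ T))
  [3] T ∨ ¬(F ∧ ((x0 ∨ x0) ∧ T))
  [4] T

Answer: YES — reaches normal form T in 4 ≤ 7 steps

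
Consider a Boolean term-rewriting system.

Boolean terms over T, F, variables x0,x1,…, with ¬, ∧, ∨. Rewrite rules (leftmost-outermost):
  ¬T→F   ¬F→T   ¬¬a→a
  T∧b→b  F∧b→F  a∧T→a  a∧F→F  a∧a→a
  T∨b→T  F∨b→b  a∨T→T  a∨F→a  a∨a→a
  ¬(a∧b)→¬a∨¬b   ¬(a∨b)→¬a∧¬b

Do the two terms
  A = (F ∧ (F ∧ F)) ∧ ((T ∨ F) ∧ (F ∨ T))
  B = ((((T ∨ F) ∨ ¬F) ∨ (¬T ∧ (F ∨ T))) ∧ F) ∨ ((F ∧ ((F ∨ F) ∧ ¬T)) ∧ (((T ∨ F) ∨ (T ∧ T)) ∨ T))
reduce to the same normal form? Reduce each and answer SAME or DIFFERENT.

Term A:
  start: (F ∧ (F ∧ F)) ∧ ((T ∨ F) ∧ (F ∨ T))
  step 1: F ∧ ((T ∨ F) ∧ (F ∨ T))
  step 2: F

Term B:
  start: ((((T ∨ F) ∨ ¬F) ∨ (¬T ∧ (F ∨ T))) ∧ F) ∨ ((F ∧ ((F ∨ F) ∧ ¬T)) ∧ (((T ∨ F) ∨ (T ∧ T)) ∨ T))
  step 1: F ∨ ((F ∧ ((F ∨ F) ∧ ¬T)) ∧ (((T ∨ F) ∨ (T ∧ T)) ∨ T))
  step 2: (F ∧ ((F ∨ F) ∧ ¬T)) ∧ (((T ∨ F) ∨ (T ∧ T)) ∨ T)
  step 3: F ∧ (((T ∨ F) ∨ (T ∧ T)) ∨ T)
  step 4: F

Answer: SAME — A ⇓ F, B ⇓ F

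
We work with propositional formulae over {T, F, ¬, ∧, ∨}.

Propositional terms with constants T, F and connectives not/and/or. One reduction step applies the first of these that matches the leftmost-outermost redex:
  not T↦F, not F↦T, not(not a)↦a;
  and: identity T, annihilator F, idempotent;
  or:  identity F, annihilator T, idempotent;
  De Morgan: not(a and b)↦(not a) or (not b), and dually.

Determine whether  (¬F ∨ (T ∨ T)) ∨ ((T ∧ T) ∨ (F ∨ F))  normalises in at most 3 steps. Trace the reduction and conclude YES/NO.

Answer: YES — reaches normal form T in 3 ≤ 3 steps

Working:
  start: (¬F ∨ (T ∨ T)) ∨ ((T ∧ T) ∨ (F ∨ F))
  step 1: (T ∨ (T ∨ T)) ∨ ((T ∧ T) ∨ (F ∨ F))
  step 2: T ∨ ((T ∧ T) ∨ (F ∨ F))
  step 3: T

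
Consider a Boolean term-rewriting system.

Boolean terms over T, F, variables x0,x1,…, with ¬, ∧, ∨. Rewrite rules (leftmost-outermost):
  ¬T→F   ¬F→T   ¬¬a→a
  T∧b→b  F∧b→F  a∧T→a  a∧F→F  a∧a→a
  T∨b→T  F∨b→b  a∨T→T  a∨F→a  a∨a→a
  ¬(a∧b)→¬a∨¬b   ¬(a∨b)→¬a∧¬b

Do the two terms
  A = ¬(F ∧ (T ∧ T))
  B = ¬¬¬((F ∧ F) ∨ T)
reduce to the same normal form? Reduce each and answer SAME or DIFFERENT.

Term A:
  start: ¬(F ∧ (T ∧ T))
  [1] ¬F ∨ ¬(T ∧ T)
  [2] T ∨ ¬(T ∧ T)
  [3] T

Term B:
  start: ¬¬¬((F ∧ F) ∨ T)
  [1] ¬((F ∧ F) ∨ T)
  [2] ¬(F ∧ F) ∧ ¬T
  [3] (¬F ∨ ¬F) ∧ ¬T
  [4] ¬F ∧ ¬T
  [5] T ∧ ¬T
  [6] ¬T
  [7] F

Answer: DIFFERENT — A ⇓ T, B ⇓ F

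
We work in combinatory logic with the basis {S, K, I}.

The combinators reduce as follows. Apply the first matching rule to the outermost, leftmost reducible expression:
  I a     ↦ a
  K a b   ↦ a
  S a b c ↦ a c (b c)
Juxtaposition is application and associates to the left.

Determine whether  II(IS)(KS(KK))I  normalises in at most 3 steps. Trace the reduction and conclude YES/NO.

  start: II(IS)(KS(KK))I
  →1  I(IS)(KS(KK))I
  →2  IS(KS(KK))I
  →3  S(KS(KK))I

Answer: NO — after 3 steps the term is S(KS(KK))I, not yet normal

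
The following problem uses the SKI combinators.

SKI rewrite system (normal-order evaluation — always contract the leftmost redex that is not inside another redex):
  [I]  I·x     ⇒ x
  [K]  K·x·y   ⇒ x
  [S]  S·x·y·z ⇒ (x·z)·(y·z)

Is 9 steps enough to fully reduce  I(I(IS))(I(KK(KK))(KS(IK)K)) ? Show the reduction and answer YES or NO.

  start: I(I(IS))(I(KK(KK))(KS(IK)K))
  →1  I(IS)(I(KK(KK))(KS(IK)K))
  →2  IS(I(KK(KK))(KS(IK)K))
  →3  S(I(KK(KK))(KS(IK)K))
  →4  S(KK(KK)(KS(IK)K))
  →5  S(K(KS(IK)K))
  →6  S(K(SK))

Answer: YES — reaches normal form S(K(SK)) in 6 ≤ 9 steps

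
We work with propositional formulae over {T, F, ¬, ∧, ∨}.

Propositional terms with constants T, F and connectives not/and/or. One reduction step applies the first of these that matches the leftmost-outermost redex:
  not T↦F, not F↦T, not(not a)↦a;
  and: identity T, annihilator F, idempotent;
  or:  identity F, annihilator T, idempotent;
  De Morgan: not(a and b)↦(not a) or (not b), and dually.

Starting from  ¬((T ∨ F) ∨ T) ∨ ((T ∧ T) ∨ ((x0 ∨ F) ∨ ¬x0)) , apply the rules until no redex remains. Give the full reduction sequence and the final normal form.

Answer: normal form = T  (in 8 steps)

Derivation:
  start: ¬((T ∨ F) ∨ T) ∨ ((T ∧ T) ∨ ((x0 ∨ F) ∨ ¬x0))
  [1] (¬(T ∨ F) ∧ ¬T) ∨ ((T ∧ T) ∨ ((x0 ∨ F) ∨ ¬x0))
  [2] ((¬T ∧ ¬F) ∧ ¬T) ∨ ((T ∧ T) ∨ ((x0 ∨ F) ∨ ¬x0))
  [3] ((F ∧ ¬F) ∧ ¬T) ∨ ((T ∧ T) ∨ ((x0 ∨ F) ∨ ¬x0))
  [4] (F ∧ ¬T) ∨ ((T ∧ T) ∨ ((x0 ∨ F) ∨ ¬x0))
  [5] F ∨ ((T ∧ T) ∨ ((x0 ∨ F) ∨ ¬x0))
  [6] (T ∧ T) ∨ ((x0 ∨ F) ∨ ¬x0)
  [7] T ∨ ((x0 ∨ F) ∨ ¬x0)
  [8] T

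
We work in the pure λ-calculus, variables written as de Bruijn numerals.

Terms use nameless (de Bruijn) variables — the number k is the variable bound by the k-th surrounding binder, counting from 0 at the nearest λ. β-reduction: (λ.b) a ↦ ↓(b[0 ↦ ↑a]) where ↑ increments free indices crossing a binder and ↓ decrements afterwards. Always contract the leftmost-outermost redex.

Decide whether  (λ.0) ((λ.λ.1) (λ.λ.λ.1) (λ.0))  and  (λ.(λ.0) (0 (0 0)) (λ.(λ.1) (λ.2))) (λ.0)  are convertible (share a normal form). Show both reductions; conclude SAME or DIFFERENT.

Term A:
  start: (λ.0) ((λ.λ.1) (λ.λ.λ.1) (λ.0))
  [1] (λ.λ.1) (λ.λ.λ.1) (λ.0)
  [2] (λ.λ.λ.λ.1) (λ.0)
  [3] λ.λ.λ.1

Term B:
  start: (λ.(λ.0) (0 (0 0)) (λ.(λ.1) (λ.2))) (λ.0)
  [1] (λ.0) ((λ.0) ((λ.0) (λ.0))) (λ.(λ.1) (λ.λ.0))
  [2] (λ.0) ((λ.0) (λ.0)) (λ.(λ.1) (λ.λ.0))
  [3] (λ.0) (λ.0) (λ.(λ.1) (λ.λ.0))
  [4] (λ.0) (λ.(λ.1) (λ.λ.0))
  [5] λ.(λ.1) (λ.λ.0)
  [6] λ.0

Answer: DIFFERENT — A ⇓ λ.λ.λ.1, B ⇓ λ.0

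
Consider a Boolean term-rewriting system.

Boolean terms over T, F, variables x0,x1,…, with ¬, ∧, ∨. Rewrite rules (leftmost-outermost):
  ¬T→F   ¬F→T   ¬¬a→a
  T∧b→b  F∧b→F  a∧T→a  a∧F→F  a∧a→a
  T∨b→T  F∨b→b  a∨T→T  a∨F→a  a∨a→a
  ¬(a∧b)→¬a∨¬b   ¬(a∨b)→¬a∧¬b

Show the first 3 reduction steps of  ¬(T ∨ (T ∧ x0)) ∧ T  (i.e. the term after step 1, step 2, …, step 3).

Answer: after 3 steps: F ∧ ¬(T ∧ x0)

Derivation:
  start: ¬(T ∨ (T ∧ x0)) ∧ T
  [1] ¬(T ∨ (T ∧ x0))
  [2] ¬T ∧ ¬(T ∧ x0)
  [3] F ∧ ¬(T ∧ x0)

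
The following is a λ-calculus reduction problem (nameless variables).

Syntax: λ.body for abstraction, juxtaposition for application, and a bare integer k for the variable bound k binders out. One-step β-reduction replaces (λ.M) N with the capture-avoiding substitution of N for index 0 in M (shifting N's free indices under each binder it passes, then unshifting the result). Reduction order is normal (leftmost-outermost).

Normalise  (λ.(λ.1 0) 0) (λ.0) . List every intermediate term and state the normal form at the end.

  start: (λ.(λ.1 0) 0) (λ.0)
  [1] (λ.(λ.0) 0) (λ.0)
  [2] (λ.0) (λ.0)
  [3] λ.0

Answer: normal form = λ.0  (in 3 steps)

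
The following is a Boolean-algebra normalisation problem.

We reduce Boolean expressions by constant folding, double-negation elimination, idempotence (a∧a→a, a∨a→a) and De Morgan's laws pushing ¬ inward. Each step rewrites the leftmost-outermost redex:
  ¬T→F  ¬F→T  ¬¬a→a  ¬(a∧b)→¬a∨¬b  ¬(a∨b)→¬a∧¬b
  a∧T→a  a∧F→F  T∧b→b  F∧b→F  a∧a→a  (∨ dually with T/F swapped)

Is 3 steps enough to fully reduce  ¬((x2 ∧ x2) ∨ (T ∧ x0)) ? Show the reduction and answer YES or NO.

Answer: NO — after 3 steps the term is ¬x2 ∧ ¬(T ∧ x0), not yet normal

Reduction:
  start: ¬((x2 ∧ x2) ∨ (T ∧ x0))
  →1  ¬(x2 ∧ x2) ∧ ¬(T ∧ x0)
  →2  (¬x2 ∨ ¬x2) ∧ ¬(T ∧ x0)
  →3  ¬x2 ∧ ¬(T ∧ x0)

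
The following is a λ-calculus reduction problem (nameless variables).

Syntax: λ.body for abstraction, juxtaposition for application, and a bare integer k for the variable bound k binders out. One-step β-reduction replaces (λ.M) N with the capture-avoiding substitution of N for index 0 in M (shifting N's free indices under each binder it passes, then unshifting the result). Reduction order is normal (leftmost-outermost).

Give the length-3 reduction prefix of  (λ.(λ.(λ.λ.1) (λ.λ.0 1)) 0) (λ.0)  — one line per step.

Answer: after 3 steps: λ.λ.λ.0 1

Working:
  start: (λ.(λ.(λ.λ.1) (λ.λ.0 1)) 0) (λ.0)
  →1  (λ.(λ.λ.1) (λ.λ.0 1)) (λ.0)
  →2  (λ.λ.1) (λ.λ.0 1)
  →3  λ.λ.λ.0 1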